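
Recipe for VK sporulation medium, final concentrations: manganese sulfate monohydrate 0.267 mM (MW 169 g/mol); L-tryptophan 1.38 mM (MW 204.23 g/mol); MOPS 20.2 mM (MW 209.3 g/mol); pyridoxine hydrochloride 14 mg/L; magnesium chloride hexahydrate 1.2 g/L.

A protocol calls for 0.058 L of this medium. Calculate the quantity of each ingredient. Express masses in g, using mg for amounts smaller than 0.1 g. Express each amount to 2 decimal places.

manganese sulfate monohydrate 2.62 mg; L-tryptophan 16.35 mg; MOPS 0.25 g; pyridoxine hydrochloride 0.81 mg; magnesium chloride hexahydrate 69.60 mg

Working volume: 0.058 L.
manganese sulfate monohydrate: 0.267 mmol/L × 169 mg/mmol × 0.058 L = 2.62 mg
L-tryptophan: 1.38 mmol/L × 204.23 mg/mmol × 0.058 L = 16.35 mg
MOPS: 20.2 mmol/L × 209.3 g/mol × 0.058 L ÷ 1000 = 0.25 g
pyridoxine hydrochloride: 14 mg/L × 0.058 L = 0.81 mg
magnesium chloride hexahydrate: 1.2 g/L × 0.058 L = 0.0696 g = 69.60 mg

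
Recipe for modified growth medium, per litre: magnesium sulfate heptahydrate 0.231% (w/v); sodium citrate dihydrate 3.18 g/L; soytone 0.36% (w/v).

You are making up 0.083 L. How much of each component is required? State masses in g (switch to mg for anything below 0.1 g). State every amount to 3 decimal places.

Working volume: 0.083 L.
magnesium sulfate heptahydrate: 0.231% w/v = 2.31 g/L → 2.31 × 0.083 L = 0.192 g
sodium citrate dihydrate: 3.18 g/L × 0.083 L = 0.264 g
soytone: 0.36 g per 100 mL × 83 mL ÷ 100 = 0.299 g

magnesium sulfate heptahydrate 0.192 g; sodium citrate dihydrate 0.264 g; soytone 0.299 g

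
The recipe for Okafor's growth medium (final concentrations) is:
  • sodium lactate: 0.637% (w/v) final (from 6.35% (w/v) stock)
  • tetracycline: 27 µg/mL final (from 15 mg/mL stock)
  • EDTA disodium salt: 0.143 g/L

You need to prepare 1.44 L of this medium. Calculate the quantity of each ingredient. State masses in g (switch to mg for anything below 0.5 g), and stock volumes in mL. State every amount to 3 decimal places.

sodium lactate 144.454 mL; tetracycline 2.592 mL; EDTA disodium salt 205.920 mg

Working volume: 1.44 L.
sodium lactate: V = C2·V2/C1 = 0.637% ÷ 6.35% × 1440 mL = 144.454 mL
tetracycline: V = C2·V2/C1 = 27 µg/mL × 1440 mL ÷ 15000 µg/mL = 2.592 mL
EDTA disodium salt: 0.143 g/L × 1.44 L = 0.20592 g = 205.920 mg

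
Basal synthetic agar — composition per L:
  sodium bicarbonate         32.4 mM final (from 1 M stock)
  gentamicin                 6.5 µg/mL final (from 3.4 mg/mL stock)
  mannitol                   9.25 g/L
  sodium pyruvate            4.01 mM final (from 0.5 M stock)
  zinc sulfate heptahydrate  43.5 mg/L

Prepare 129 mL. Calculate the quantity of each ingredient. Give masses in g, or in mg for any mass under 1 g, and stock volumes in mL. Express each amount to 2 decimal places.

sodium bicarbonate 4.18 mL; gentamicin 0.25 mL; mannitol 1.19 g; sodium pyruvate 1.03 mL; zinc sulfate heptahydrate 5.61 mg

Scale factor relative to 1 L: 0.129.
sodium bicarbonate: dilute stock: 32.4 mM × 129 mL ÷ 1000 mM = 4.18 mL
gentamicin: C1V1 = C2V2 → 6.5 µg/mL × 129 mL ÷ 3400 µg/mL = 0.25 mL
mannitol: 9.25 g/L × 0.129 L = 1.19 g
sodium pyruvate: V = C2·V2/C1 = 4.01 mM × 129 mL ÷ 500 mM = 1.03 mL
zinc sulfate heptahydrate: 43.5 mg/L × 0.129 L = 5.61 mg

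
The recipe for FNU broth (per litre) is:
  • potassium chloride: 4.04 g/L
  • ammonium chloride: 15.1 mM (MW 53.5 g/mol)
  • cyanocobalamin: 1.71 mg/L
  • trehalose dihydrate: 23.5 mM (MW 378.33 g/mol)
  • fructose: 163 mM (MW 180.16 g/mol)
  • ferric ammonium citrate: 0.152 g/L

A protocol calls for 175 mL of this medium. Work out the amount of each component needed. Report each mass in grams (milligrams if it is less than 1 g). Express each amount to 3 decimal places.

potassium chloride 707.000 mg; ammonium chloride 141.374 mg; cyanocobalamin 0.299 mg; trehalose dihydrate 1.556 g; fructose 5.139 g; ferric ammonium citrate 26.600 mg

Target volume = 175 mL = 0.175 L.
potassium chloride: 4.04 g/L × 0.175 L = 0.707 g = 707.000 mg
ammonium chloride: 15.1 mmol/L × 53.5 mg/mmol × 0.175 L = 141.374 mg
cyanocobalamin: 1.71 mg/L × 0.175 L = 0.299 mg
trehalose dihydrate: 23.5 mmol/L × 378.33 g/mol × 0.175 L ÷ 1000 = 1.556 g
fructose: 163 mmol/L × 180.16 g/mol × 0.175 L ÷ 1000 = 5.139 g
ferric ammonium citrate: 0.152 g/L × 0.175 L = 0.0266 g = 26.600 mg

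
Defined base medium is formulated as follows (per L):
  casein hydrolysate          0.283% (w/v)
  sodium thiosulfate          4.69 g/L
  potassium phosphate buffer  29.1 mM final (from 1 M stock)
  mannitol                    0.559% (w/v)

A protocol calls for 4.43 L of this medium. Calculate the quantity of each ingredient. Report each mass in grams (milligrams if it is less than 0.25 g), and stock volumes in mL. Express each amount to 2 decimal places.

Working volume: 4.43 L.
casein hydrolysate: 0.283% w/v = 2.83 g/L → 2.83 × 4.43 L = 12.54 g
sodium thiosulfate: 4.69 g/L × 4.43 L = 20.78 g
potassium phosphate buffer: V = C2·V2/C1 = 29.1 mM × 4430 mL ÷ 1000 mM = 128.91 mL
mannitol: 0.559 g per 100 mL × 4430 mL ÷ 100 = 24.76 g

casein hydrolysate 12.54 g; sodium thiosulfate 20.78 g; potassium phosphate buffer 128.91 mL; mannitol 24.76 g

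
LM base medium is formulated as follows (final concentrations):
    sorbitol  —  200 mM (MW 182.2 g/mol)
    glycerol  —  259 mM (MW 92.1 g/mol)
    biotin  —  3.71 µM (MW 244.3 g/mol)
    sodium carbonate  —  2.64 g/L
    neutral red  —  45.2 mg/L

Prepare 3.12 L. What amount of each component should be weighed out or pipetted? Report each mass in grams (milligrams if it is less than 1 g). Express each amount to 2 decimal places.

Working volume: 3.12 L.
sorbitol: 200 mmol/L × 182.2 g/mol × 3.12 L ÷ 1000 = 113.69 g
glycerol: 259 mmol/L × 92.1 g/mol × 3.12 L ÷ 1000 = 74.42 g
biotin: 3.71 µmol/L × 244.3 g/mol × 3.12 L ÷ 1000 = 2.83 mg
sodium carbonate: 2.64 g/L × 3.12 L = 8.24 g
neutral red: 45.2 mg/L × 3.12 L = 141.02 mg

sorbitol 113.69 g; glycerol 74.42 g; biotin 2.83 mg; sodium carbonate 8.24 g; neutral red 141.02 mg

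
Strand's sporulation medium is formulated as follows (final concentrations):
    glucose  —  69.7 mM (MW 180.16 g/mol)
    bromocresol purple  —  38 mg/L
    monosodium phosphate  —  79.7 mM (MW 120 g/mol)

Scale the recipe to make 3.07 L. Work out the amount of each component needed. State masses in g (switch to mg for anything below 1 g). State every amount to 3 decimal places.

glucose 38.550 g; bromocresol purple 116.660 mg; monosodium phosphate 29.361 g

Working volume: 3.07 L.
glucose: 69.7 mmol/L × 180.16 g/mol × 3.07 L ÷ 1000 = 38.550 g
bromocresol purple: 38 mg/L × 3.07 L = 116.660 mg
monosodium phosphate: 79.7 mmol/L × 120 g/mol × 3.07 L ÷ 1000 = 29.361 g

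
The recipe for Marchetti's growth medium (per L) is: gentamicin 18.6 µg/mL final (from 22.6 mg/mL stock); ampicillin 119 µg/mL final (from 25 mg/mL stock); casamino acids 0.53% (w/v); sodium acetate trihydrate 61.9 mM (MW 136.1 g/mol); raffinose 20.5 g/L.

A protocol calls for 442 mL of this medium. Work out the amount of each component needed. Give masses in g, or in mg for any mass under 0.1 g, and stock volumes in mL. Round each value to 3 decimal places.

gentamicin 0.364 mL; ampicillin 2.104 mL; casamino acids 2.343 g; sodium acetate trihydrate 3.724 g; raffinose 9.061 g

Target volume = 442 mL = 0.442 L.
gentamicin: V = C2·V2/C1 = 18.6 µg/mL × 442 mL ÷ 22600 µg/mL = 0.364 mL
ampicillin: C1V1 = C2V2 → 119 µg/mL × 442 mL ÷ 25000 µg/mL = 2.104 mL
casamino acids: 0.53% w/v = 5.3 g/L → 5.3 × 0.442 L = 2.343 g
sodium acetate trihydrate: 61.9 mmol/L × 136.1 g/mol × 0.442 L ÷ 1000 = 3.724 g
raffinose: 20.5 g/L × 0.442 L = 9.061 g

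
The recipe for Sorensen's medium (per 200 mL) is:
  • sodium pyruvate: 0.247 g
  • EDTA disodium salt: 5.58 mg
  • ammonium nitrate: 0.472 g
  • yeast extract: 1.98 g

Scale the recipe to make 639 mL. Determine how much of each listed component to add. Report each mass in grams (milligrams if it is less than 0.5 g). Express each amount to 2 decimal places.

sodium pyruvate 0.79 g; EDTA disodium salt 17.83 mg; ammonium nitrate 1.51 g; yeast extract 6.33 g

Ratio of target to recipe volume: 639 / 200 = 3.195.
sodium pyruvate: 0.247 g × (639 mL / 200 mL) = 0.79 g
EDTA disodium salt: 5.58 mg × (639 mL / 200 mL) = 17.83 mg
ammonium nitrate: 0.472 g × (639 mL / 200 mL) = 1.51 g
yeast extract: 1.98 g × (639 mL / 200 mL) = 6.33 g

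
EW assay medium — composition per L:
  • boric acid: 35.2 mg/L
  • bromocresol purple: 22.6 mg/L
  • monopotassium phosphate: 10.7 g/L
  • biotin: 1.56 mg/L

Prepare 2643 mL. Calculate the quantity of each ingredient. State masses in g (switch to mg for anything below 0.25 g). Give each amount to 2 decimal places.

Target volume = 2643 mL = 2.643 L.
boric acid: 35.2 mg/L × 2.643 L = 93.03 mg
bromocresol purple: 22.6 mg/L × 2.643 L = 59.73 mg
monopotassium phosphate: 10.7 g/L × 2.643 L = 28.28 g
biotin: 1.56 mg/L × 2.643 L = 4.12 mg

boric acid 93.03 mg; bromocresol purple 59.73 mg; monopotassium phosphate 28.28 g; biotin 4.12 mg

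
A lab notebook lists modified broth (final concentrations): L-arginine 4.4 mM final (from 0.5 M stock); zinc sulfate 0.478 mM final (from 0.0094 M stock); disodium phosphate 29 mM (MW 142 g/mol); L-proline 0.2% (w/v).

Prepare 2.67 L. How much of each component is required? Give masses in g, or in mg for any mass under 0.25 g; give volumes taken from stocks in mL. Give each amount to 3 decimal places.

L-arginine 23.496 mL; zinc sulfate 135.772 mL; disodium phosphate 10.995 g; L-proline 5.340 g

Working volume: 2.67 L.
L-arginine: dilute stock: 4.4 mM × 2670 mL ÷ 500 mM = 23.496 mL
zinc sulfate: dilute stock: 0.478 mM × 2670 mL ÷ 9.4 mM = 135.772 mL
disodium phosphate: 29 mmol/L × 142 g/mol × 2.67 L ÷ 1000 = 10.995 g
L-proline: 0.2 g per 100 mL × 2670 mL ÷ 100 = 5.340 g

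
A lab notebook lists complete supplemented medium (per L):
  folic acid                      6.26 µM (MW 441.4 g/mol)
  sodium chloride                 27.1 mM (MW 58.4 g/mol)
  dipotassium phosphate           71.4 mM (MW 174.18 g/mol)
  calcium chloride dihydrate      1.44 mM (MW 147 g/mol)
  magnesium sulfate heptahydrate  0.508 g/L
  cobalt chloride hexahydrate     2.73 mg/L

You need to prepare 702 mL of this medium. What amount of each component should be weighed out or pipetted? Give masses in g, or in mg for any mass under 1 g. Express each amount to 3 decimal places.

Working volume: 702 mL = 0.702 L.
folic acid: 6.26 µmol/L × 441.4 g/mol × 0.702 L ÷ 1000 = 1.940 mg
sodium chloride: 27.1 mmol/L × 58.4 g/mol × 0.702 L ÷ 1000 = 1.111 g
dipotassium phosphate: 71.4 mmol/L × 174.18 g/mol × 0.702 L ÷ 1000 = 8.730 g
calcium chloride dihydrate: 1.44 mmol/L × 147 mg/mmol × 0.702 L = 148.599 mg
magnesium sulfate heptahydrate: 0.508 g/L × 0.702 L = 0.356616 g = 356.616 mg
cobalt chloride hexahydrate: 2.73 mg/L × 0.702 L = 1.916 mg

folic acid 1.940 mg; sodium chloride 1.111 g; dipotassium phosphate 8.730 g; calcium chloride dihydrate 148.599 mg; magnesium sulfate heptahydrate 356.616 mg; cobalt chloride hexahydrate 1.916 mg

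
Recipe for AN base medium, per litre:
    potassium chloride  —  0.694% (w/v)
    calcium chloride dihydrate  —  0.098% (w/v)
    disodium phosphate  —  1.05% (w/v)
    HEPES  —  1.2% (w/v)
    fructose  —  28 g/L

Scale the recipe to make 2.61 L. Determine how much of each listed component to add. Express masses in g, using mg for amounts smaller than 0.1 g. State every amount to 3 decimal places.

potassium chloride 18.113 g; calcium chloride dihydrate 2.558 g; disodium phosphate 27.405 g; HEPES 31.320 g; fructose 73.080 g

Scale factor relative to 1 L: 2.61.
potassium chloride: 0.694 g per 100 mL × 2610 mL ÷ 100 = 18.113 g
calcium chloride dihydrate: 0.098% w/v = 0.98 g/L → 0.98 × 2.61 L = 2.558 g
disodium phosphate: 1.05% w/v = 10.5 g/L → 10.5 × 2.61 L = 27.405 g
HEPES: 1.2% w/v = 12 g/L → 12 × 2.61 L = 31.320 g
fructose: 28 g/L × 2.61 L = 73.080 g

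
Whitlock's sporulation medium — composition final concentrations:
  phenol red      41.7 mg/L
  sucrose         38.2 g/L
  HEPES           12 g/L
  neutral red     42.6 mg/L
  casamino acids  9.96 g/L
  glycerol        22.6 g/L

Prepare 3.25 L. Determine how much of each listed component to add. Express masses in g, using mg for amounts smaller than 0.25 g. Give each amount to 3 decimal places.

Scale factor relative to 1 L: 3.25.
phenol red: 41.7 mg/L × 3.25 L = 135.525 mg
sucrose: 38.2 g/L × 3.25 L = 124.150 g
HEPES: 12 g/L × 3.25 L = 39.000 g
neutral red: 42.6 mg/L × 3.25 L = 138.450 mg
casamino acids: 9.96 g/L × 3.25 L = 32.370 g
glycerol: 22.6 g/L × 3.25 L = 73.450 g

phenol red 135.525 mg; sucrose 124.150 g; HEPES 39.000 g; neutral red 138.450 mg; casamino acids 32.370 g; glycerol 73.450 g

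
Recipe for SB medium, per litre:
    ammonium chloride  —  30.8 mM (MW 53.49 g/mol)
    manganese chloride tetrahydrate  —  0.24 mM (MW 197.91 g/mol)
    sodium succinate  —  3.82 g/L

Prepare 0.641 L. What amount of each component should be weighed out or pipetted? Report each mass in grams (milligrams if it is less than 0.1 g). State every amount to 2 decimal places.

ammonium chloride 1.06 g; manganese chloride tetrahydrate 30.45 mg; sodium succinate 2.45 g

Working volume: 0.641 L.
ammonium chloride: 30.8 mmol/L × 53.49 g/mol × 0.641 L ÷ 1000 = 1.06 g
manganese chloride tetrahydrate: 0.24 mmol/L × 197.91 mg/mmol × 0.641 L = 30.45 mg
sodium succinate: 3.82 g/L × 0.641 L = 2.45 g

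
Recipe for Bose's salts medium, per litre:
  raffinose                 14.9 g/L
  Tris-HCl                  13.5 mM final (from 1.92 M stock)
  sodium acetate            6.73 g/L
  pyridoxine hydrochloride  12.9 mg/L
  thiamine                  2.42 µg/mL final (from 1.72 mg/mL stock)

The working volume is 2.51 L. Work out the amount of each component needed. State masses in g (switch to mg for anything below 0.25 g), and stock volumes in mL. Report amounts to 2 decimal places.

raffinose 37.40 g; Tris-HCl 17.65 mL; sodium acetate 16.89 g; pyridoxine hydrochloride 32.38 mg; thiamine 3.53 mL

Scale factor relative to 1 L: 2.51.
raffinose: 14.9 g/L × 2.51 L = 37.40 g
Tris-HCl: C1V1 = C2V2 → 13.5 mM × 2510 mL ÷ 1920 mM = 17.65 mL
sodium acetate: 6.73 g/L × 2.51 L = 16.89 g
pyridoxine hydrochloride: 12.9 mg/L × 2.51 L = 32.38 mg
thiamine: V = C2·V2/C1 = 2.42 µg/mL × 2510 mL ÷ 1720 µg/mL = 3.53 mL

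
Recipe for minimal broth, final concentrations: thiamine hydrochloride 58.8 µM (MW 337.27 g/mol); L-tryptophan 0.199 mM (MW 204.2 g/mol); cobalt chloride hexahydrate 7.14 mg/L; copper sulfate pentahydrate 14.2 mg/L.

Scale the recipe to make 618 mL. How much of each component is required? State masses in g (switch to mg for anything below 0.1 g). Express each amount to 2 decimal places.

Target volume = 618 mL = 0.618 L.
thiamine hydrochloride: 58.8 µmol/L × 337.27 g/mol × 0.618 L ÷ 1000 = 12.26 mg
L-tryptophan: 0.199 mmol/L × 204.2 mg/mmol × 0.618 L = 25.11 mg
cobalt chloride hexahydrate: 7.14 mg/L × 0.618 L = 4.41 mg
copper sulfate pentahydrate: 14.2 mg/L × 0.618 L = 8.78 mg

thiamine hydrochloride 12.26 mg; L-tryptophan 25.11 mg; cobalt chloride hexahydrate 4.41 mg; copper sulfate pentahydrate 8.78 mg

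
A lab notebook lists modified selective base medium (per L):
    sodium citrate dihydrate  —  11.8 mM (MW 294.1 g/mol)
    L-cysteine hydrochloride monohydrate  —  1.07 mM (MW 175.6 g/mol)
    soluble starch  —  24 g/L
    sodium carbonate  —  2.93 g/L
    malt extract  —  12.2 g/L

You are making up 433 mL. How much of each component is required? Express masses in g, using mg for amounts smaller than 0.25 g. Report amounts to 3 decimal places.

sodium citrate dihydrate 1.503 g; L-cysteine hydrochloride monohydrate 81.357 mg; soluble starch 10.392 g; sodium carbonate 1.269 g; malt extract 5.283 g

Scale factor relative to 1 L: 0.433.
sodium citrate dihydrate: 11.8 mmol/L × 294.1 g/mol × 0.433 L ÷ 1000 = 1.503 g
L-cysteine hydrochloride monohydrate: 1.07 mmol/L × 175.6 mg/mmol × 0.433 L = 81.357 mg
soluble starch: 24 g/L × 0.433 L = 10.392 g
sodium carbonate: 2.93 g/L × 0.433 L = 1.269 g
malt extract: 12.2 g/L × 0.433 L = 5.283 g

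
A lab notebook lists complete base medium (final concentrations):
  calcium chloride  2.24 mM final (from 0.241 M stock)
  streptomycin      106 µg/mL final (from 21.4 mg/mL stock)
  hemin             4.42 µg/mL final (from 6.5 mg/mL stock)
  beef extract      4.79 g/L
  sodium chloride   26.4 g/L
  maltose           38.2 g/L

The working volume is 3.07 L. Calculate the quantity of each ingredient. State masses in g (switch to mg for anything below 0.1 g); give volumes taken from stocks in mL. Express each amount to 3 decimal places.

Working volume: 3.07 L.
calcium chloride: C1V1 = C2V2 → 2.24 mM × 3070 mL ÷ 241 mM = 28.534 mL
streptomycin: C1V1 = C2V2 → 106 µg/mL × 3070 mL ÷ 21400 µg/mL = 15.207 mL
hemin: V = C2·V2/C1 = 4.42 µg/mL × 3070 mL ÷ 6500 µg/mL = 2.088 mL
beef extract: 4.79 g/L × 3.07 L = 14.705 g
sodium chloride: 26.4 g/L × 3.07 L = 81.048 g
maltose: 38.2 g/L × 3.07 L = 117.274 g

calcium chloride 28.534 mL; streptomycin 15.207 mL; hemin 2.088 mL; beef extract 14.705 g; sodium chloride 81.048 g; maltose 117.274 g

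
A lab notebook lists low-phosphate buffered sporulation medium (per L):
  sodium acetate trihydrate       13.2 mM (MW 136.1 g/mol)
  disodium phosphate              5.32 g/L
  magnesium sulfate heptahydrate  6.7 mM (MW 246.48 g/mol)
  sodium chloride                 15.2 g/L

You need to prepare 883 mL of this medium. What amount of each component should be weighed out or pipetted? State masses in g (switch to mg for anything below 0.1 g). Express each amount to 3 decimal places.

sodium acetate trihydrate 1.586 g; disodium phosphate 4.698 g; magnesium sulfate heptahydrate 1.458 g; sodium chloride 13.422 g

Scale factor relative to 1 L: 0.883.
sodium acetate trihydrate: 13.2 mmol/L × 136.1 g/mol × 0.883 L ÷ 1000 = 1.586 g
disodium phosphate: 5.32 g/L × 0.883 L = 4.698 g
magnesium sulfate heptahydrate: 6.7 mmol/L × 246.48 g/mol × 0.883 L ÷ 1000 = 1.458 g
sodium chloride: 15.2 g/L × 0.883 L = 13.422 g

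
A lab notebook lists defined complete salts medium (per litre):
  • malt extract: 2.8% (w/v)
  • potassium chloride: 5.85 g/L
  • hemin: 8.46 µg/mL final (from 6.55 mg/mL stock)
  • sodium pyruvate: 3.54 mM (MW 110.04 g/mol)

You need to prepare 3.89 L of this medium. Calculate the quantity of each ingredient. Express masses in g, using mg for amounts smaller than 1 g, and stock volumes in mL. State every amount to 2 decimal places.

malt extract 108.92 g; potassium chloride 22.76 g; hemin 5.02 mL; sodium pyruvate 1.52 g

Scale factor relative to 1 L: 3.89.
malt extract: 2.8% w/v = 28 g/L → 28 × 3.89 L = 108.92 g
potassium chloride: 5.85 g/L × 3.89 L = 22.76 g
hemin: C1V1 = C2V2 → 8.46 µg/mL × 3890 mL ÷ 6550 µg/mL = 5.02 mL
sodium pyruvate: 3.54 mmol/L × 110.04 g/mol × 3.89 L ÷ 1000 = 1.52 g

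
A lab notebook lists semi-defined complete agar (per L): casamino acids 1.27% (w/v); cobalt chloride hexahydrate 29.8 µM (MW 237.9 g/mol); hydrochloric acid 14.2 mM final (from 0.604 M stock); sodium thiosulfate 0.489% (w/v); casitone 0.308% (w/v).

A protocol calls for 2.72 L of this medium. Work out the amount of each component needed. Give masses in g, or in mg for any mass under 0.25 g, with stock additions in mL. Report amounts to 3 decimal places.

Working volume: 2.72 L.
casamino acids: 1.27 g per 100 mL × 2720 mL ÷ 100 = 34.544 g
cobalt chloride hexahydrate: 29.8 µmol/L × 237.9 g/mol × 2.72 L ÷ 1000 = 19.283 mg
hydrochloric acid: dilute stock: 14.2 mM × 2720 mL ÷ 604 mM = 63.947 mL
sodium thiosulfate: 0.489% w/v = 4.89 g/L → 4.89 × 2.72 L = 13.301 g
casitone: 0.308% w/v = 3.08 g/L → 3.08 × 2.72 L = 8.378 g

casamino acids 34.544 g; cobalt chloride hexahydrate 19.283 mg; hydrochloric acid 63.947 mL; sodium thiosulfate 13.301 g; casitone 8.378 g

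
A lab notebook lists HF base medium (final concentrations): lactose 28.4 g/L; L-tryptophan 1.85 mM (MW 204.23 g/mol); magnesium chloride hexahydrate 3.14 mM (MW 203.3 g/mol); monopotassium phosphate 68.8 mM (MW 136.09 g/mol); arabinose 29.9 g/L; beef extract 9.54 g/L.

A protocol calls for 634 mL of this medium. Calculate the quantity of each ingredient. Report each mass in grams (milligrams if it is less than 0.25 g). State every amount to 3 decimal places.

Scale factor relative to 1 L: 0.634.
lactose: 28.4 g/L × 0.634 L = 18.006 g
L-tryptophan: 1.85 mmol/L × 204.23 mg/mmol × 0.634 L = 239.541 mg
magnesium chloride hexahydrate: 3.14 mmol/L × 203.3 g/mol × 0.634 L ÷ 1000 = 0.405 g
monopotassium phosphate: 68.8 mmol/L × 136.09 g/mol × 0.634 L ÷ 1000 = 5.936 g
arabinose: 29.9 g/L × 0.634 L = 18.957 g
beef extract: 9.54 g/L × 0.634 L = 6.048 g

lactose 18.006 g; L-tryptophan 239.541 mg; magnesium chloride hexahydrate 0.405 g; monopotassium phosphate 5.936 g; arabinose 18.957 g; beef extract 6.048 g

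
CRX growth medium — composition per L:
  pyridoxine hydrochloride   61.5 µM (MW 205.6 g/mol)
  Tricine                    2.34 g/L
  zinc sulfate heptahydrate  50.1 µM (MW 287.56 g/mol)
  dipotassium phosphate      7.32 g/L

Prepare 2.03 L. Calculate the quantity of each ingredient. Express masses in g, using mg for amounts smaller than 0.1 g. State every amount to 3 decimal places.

Scale factor relative to 1 L: 2.03.
pyridoxine hydrochloride: 61.5 µmol/L × 205.6 g/mol × 2.03 L ÷ 1000 = 25.668 mg
Tricine: 2.34 g/L × 2.03 L = 4.750 g
zinc sulfate heptahydrate: 50.1 µmol/L × 287.56 g/mol × 2.03 L ÷ 1000 = 29.246 mg
dipotassium phosphate: 7.32 g/L × 2.03 L = 14.860 g

pyridoxine hydrochloride 25.668 mg; Tricine 4.750 g; zinc sulfate heptahydrate 29.246 mg; dipotassium phosphate 14.860 g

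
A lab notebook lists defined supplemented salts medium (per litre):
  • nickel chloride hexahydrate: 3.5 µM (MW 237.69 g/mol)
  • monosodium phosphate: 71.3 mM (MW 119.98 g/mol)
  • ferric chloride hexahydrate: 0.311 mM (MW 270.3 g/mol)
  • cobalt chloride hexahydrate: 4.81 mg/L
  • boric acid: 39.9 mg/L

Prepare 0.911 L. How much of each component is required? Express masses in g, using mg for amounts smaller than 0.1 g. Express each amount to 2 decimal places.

Scale factor relative to 1 L: 0.911.
nickel chloride hexahydrate: 3.5 µmol/L × 237.69 g/mol × 0.911 L ÷ 1000 = 0.76 mg
monosodium phosphate: 71.3 mmol/L × 119.98 g/mol × 0.911 L ÷ 1000 = 7.79 g
ferric chloride hexahydrate: 0.311 mmol/L × 270.3 mg/mmol × 0.911 L = 76.58 mg
cobalt chloride hexahydrate: 4.81 mg/L × 0.911 L = 4.38 mg
boric acid: 39.9 mg/L × 0.911 L = 36.35 mg

nickel chloride hexahydrate 0.76 mg; monosodium phosphate 7.79 g; ferric chloride hexahydrate 76.58 mg; cobalt chloride hexahydrate 4.38 mg; boric acid 36.35 mg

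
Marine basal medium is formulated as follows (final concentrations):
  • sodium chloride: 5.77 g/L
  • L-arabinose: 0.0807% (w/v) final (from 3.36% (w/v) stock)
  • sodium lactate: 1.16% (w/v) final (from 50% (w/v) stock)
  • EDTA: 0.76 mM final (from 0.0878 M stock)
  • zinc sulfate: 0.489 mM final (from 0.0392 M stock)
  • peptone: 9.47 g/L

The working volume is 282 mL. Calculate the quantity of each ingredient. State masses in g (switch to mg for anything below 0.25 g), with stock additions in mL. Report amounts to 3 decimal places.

sodium chloride 1.627 g; L-arabinose 6.773 mL; sodium lactate 6.542 mL; EDTA 2.441 mL; zinc sulfate 3.518 mL; peptone 2.671 g

Working volume: 282 mL = 0.282 L.
sodium chloride: 5.77 g/L × 0.282 L = 1.627 g
L-arabinose: dilute stock: 0.0807% ÷ 3.36% × 282 mL = 6.773 mL
sodium lactate: V = C2·V2/C1 = 1.16% ÷ 50% × 282 mL = 6.542 mL
EDTA: C1V1 = C2V2 → 0.76 mM × 282 mL ÷ 87.8 mM = 2.441 mL
zinc sulfate: dilute stock: 0.489 mM × 282 mL ÷ 39.2 mM = 3.518 mL
peptone: 9.47 g/L × 0.282 L = 2.671 g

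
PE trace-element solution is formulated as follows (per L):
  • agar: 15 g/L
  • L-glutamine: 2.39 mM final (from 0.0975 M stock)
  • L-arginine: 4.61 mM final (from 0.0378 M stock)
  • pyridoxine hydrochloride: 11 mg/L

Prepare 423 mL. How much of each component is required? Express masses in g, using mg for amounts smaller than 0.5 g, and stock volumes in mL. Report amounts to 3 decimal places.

agar 6.345 g; L-glutamine 10.369 mL; L-arginine 51.588 mL; pyridoxine hydrochloride 4.653 mg

Working volume: 423 mL = 0.423 L.
agar: 15 g/L × 0.423 L = 6.345 g
L-glutamine: dilute stock: 2.39 mM × 423 mL ÷ 97.5 mM = 10.369 mL
L-arginine: C1V1 = C2V2 → 4.61 mM × 423 mL ÷ 37.8 mM = 51.588 mL
pyridoxine hydrochloride: 11 mg/L × 0.423 L = 4.653 mg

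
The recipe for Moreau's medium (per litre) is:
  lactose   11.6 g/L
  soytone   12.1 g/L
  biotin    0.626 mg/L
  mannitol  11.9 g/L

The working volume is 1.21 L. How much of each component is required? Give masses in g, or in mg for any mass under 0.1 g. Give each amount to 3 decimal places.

Working volume: 1.21 L.
lactose: 11.6 g/L × 1.21 L = 14.036 g
soytone: 12.1 g/L × 1.21 L = 14.641 g
biotin: 0.626 mg/L × 1.21 L = 0.757 mg
mannitol: 11.9 g/L × 1.21 L = 14.399 g

lactose 14.036 g; soytone 14.641 g; biotin 0.757 mg; mannitol 14.399 g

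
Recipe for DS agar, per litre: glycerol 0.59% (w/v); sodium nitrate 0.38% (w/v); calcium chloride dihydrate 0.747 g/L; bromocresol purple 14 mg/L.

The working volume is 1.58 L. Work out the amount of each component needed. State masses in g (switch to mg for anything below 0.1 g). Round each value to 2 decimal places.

glycerol 9.32 g; sodium nitrate 6.00 g; calcium chloride dihydrate 1.18 g; bromocresol purple 22.12 mg

Scale factor relative to 1 L: 1.58.
glycerol: 0.59 g per 100 mL × 1580 mL ÷ 100 = 9.32 g
sodium nitrate: 0.38 g per 100 mL × 1580 mL ÷ 100 = 6.00 g
calcium chloride dihydrate: 0.747 g/L × 1.58 L = 1.18 g
bromocresol purple: 14 mg/L × 1.58 L = 22.12 mg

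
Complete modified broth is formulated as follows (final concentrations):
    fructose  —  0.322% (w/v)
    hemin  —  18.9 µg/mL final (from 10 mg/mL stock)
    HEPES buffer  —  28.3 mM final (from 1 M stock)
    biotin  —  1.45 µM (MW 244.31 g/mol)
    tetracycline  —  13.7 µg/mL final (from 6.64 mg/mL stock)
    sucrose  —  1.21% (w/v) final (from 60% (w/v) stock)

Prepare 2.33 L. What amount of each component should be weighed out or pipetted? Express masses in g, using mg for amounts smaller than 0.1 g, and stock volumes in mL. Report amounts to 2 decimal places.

Scale factor relative to 1 L: 2.33.
fructose: 0.322% w/v = 3.22 g/L → 3.22 × 2.33 L = 7.50 g
hemin: C1V1 = C2V2 → 18.9 µg/mL × 2330 mL ÷ 10000 µg/mL = 4.40 mL
HEPES buffer: V = C2·V2/C1 = 28.3 mM × 2330 mL ÷ 1000 mM = 65.94 mL
biotin: 1.45 µmol/L × 244.31 g/mol × 2.33 L ÷ 1000 = 0.83 mg
tetracycline: dilute stock: 13.7 µg/mL × 2330 mL ÷ 6640 µg/mL = 4.81 mL
sucrose: dilute stock: 1.21% ÷ 60% × 2330 mL = 46.99 mL

fructose 7.50 g; hemin 4.40 mL; HEPES buffer 65.94 mL; biotin 0.83 mg; tetracycline 4.81 mL; sucrose 46.99 mL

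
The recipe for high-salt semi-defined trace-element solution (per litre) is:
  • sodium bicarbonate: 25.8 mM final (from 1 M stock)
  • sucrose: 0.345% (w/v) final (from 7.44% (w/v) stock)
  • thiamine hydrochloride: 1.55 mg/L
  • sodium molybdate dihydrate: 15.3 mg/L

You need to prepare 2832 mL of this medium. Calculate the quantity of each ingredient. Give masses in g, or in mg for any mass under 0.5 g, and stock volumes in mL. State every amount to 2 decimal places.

sodium bicarbonate 73.07 mL; sucrose 131.32 mL; thiamine hydrochloride 4.39 mg; sodium molybdate dihydrate 43.33 mg

Scale factor relative to 1 L: 2.832.
sodium bicarbonate: dilute stock: 25.8 mM × 2832 mL ÷ 1000 mM = 73.07 mL
sucrose: dilute stock: 0.345% ÷ 7.44% × 2832 mL = 131.32 mL
thiamine hydrochloride: 1.55 mg/L × 2.832 L = 4.39 mg
sodium molybdate dihydrate: 15.3 mg/L × 2.832 L = 43.33 mg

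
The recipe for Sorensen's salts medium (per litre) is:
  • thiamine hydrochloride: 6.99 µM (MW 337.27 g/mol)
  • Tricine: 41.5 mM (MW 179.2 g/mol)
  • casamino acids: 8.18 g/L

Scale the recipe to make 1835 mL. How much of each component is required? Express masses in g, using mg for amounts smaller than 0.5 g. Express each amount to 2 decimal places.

thiamine hydrochloride 4.33 mg; Tricine 13.65 g; casamino acids 15.01 g

Scale factor relative to 1 L: 1.835.
thiamine hydrochloride: 6.99 µmol/L × 337.27 g/mol × 1.835 L ÷ 1000 = 4.33 mg
Tricine: 41.5 mmol/L × 179.2 g/mol × 1.835 L ÷ 1000 = 13.65 g
casamino acids: 8.18 g/L × 1.835 L = 15.01 g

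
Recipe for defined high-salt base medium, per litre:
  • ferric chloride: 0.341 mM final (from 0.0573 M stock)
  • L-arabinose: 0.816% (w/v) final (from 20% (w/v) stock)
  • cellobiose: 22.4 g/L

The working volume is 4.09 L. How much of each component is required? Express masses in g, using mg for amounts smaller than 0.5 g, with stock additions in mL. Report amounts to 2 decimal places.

Working volume: 4.09 L.
ferric chloride: dilute stock: 0.341 mM × 4090 mL ÷ 57.3 mM = 24.34 mL
L-arabinose: C1V1 = C2V2 → 0.816% ÷ 20% × 4090 mL = 166.87 mL
cellobiose: 22.4 g/L × 4.09 L = 91.62 g

ferric chloride 24.34 mL; L-arabinose 166.87 mL; cellobiose 91.62 g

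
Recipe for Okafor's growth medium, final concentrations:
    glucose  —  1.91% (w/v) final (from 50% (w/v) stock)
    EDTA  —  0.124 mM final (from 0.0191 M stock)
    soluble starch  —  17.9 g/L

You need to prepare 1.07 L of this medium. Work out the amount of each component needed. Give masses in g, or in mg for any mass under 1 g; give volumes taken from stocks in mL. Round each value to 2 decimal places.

glucose 40.87 mL; EDTA 6.95 mL; soluble starch 19.15 g

Working volume: 1.07 L.
glucose: V = C2·V2/C1 = 1.91% ÷ 50% × 1070 mL = 40.87 mL
EDTA: C1V1 = C2V2 → 0.124 mM × 1070 mL ÷ 19.1 mM = 6.95 mL
soluble starch: 17.9 g/L × 1.07 L = 19.15 g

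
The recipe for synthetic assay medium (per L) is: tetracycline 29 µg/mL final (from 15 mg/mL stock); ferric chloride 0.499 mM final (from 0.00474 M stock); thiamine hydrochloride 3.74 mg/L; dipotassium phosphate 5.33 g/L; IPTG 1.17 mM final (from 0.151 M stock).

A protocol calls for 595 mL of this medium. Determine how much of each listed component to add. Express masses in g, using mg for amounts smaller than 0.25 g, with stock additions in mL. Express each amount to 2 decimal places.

Target volume = 595 mL = 0.595 L.
tetracycline: C1V1 = C2V2 → 29 µg/mL × 595 mL ÷ 15000 µg/mL = 1.15 mL
ferric chloride: C1V1 = C2V2 → 0.499 mM × 595 mL ÷ 4.74 mM = 62.64 mL
thiamine hydrochloride: 3.74 mg/L × 0.595 L = 2.23 mg
dipotassium phosphate: 5.33 g/L × 0.595 L = 3.17 g
IPTG: dilute stock: 1.17 mM × 595 mL ÷ 151 mM = 4.61 mL

tetracycline 1.15 mL; ferric chloride 62.64 mL; thiamine hydrochloride 2.23 mg; dipotassium phosphate 3.17 g; IPTG 4.61 mL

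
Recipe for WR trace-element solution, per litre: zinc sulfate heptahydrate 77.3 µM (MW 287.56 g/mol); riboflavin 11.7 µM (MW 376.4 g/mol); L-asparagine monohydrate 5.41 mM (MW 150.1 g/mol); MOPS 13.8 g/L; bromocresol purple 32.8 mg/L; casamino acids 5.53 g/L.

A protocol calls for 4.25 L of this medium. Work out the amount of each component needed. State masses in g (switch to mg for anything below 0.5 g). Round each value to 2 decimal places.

zinc sulfate heptahydrate 94.47 mg; riboflavin 18.72 mg; L-asparagine monohydrate 3.45 g; MOPS 58.65 g; bromocresol purple 139.40 mg; casamino acids 23.50 g

Working volume: 4.25 L.
zinc sulfate heptahydrate: 77.3 µmol/L × 287.56 g/mol × 4.25 L ÷ 1000 = 94.47 mg
riboflavin: 11.7 µmol/L × 376.4 g/mol × 4.25 L ÷ 1000 = 18.72 mg
L-asparagine monohydrate: 5.41 mmol/L × 150.1 g/mol × 4.25 L ÷ 1000 = 3.45 g
MOPS: 13.8 g/L × 4.25 L = 58.65 g
bromocresol purple: 32.8 mg/L × 4.25 L = 139.40 mg
casamino acids: 5.53 g/L × 4.25 L = 23.50 g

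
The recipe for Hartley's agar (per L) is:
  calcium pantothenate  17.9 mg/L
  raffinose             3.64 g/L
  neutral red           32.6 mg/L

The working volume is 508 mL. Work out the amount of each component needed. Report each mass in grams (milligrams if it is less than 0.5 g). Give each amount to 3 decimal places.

Working volume: 508 mL = 0.508 L.
calcium pantothenate: 17.9 mg/L × 0.508 L = 9.093 mg
raffinose: 3.64 g/L × 0.508 L = 1.849 g
neutral red: 32.6 mg/L × 0.508 L = 16.561 mg

calcium pantothenate 9.093 mg; raffinose 1.849 g; neutral red 16.561 mg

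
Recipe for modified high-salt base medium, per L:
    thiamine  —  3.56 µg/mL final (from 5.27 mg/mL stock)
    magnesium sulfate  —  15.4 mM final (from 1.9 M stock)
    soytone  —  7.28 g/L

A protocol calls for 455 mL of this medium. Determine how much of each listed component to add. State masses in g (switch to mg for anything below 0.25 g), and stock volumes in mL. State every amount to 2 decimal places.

Scale factor relative to 1 L: 0.455.
thiamine: dilute stock: 3.56 µg/mL × 455 mL ÷ 5270 µg/mL = 0.31 mL
magnesium sulfate: V = C2·V2/C1 = 15.4 mM × 455 mL ÷ 1900 mM = 3.69 mL
soytone: 7.28 g/L × 0.455 L = 3.31 g

thiamine 0.31 mL; magnesium sulfate 3.69 mL; soytone 3.31 g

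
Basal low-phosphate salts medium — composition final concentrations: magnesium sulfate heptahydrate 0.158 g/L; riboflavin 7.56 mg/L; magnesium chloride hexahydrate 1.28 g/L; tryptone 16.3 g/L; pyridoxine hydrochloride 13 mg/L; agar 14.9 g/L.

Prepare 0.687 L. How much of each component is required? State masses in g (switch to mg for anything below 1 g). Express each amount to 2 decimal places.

magnesium sulfate heptahydrate 108.55 mg; riboflavin 5.19 mg; magnesium chloride hexahydrate 879.36 mg; tryptone 11.20 g; pyridoxine hydrochloride 8.93 mg; agar 10.24 g

Working volume: 0.687 L.
magnesium sulfate heptahydrate: 0.158 g/L × 0.687 L = 0.108546 g = 108.55 mg
riboflavin: 7.56 mg/L × 0.687 L = 5.19 mg
magnesium chloride hexahydrate: 1.28 g/L × 0.687 L = 0.87936 g = 879.36 mg
tryptone: 16.3 g/L × 0.687 L = 11.20 g
pyridoxine hydrochloride: 13 mg/L × 0.687 L = 8.93 mg
agar: 14.9 g/L × 0.687 L = 10.24 g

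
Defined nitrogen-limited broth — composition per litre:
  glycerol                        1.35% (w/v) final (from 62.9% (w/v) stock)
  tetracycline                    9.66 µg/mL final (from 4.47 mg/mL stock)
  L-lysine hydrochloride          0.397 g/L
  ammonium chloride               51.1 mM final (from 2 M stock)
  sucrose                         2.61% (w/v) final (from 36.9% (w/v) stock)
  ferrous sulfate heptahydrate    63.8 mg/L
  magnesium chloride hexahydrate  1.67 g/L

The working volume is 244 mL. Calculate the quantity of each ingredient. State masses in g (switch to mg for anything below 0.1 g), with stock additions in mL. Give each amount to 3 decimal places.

glycerol 5.237 mL; tetracycline 0.527 mL; L-lysine hydrochloride 96.868 mg; ammonium chloride 6.234 mL; sucrose 17.259 mL; ferrous sulfate heptahydrate 15.567 mg; magnesium chloride hexahydrate 0.407 g

Working volume: 244 mL = 0.244 L.
glycerol: V = C2·V2/C1 = 1.35% ÷ 62.9% × 244 mL = 5.237 mL
tetracycline: dilute stock: 9.66 µg/mL × 244 mL ÷ 4470 µg/mL = 0.527 mL
L-lysine hydrochloride: 0.397 g/L × 0.244 L = 0.096868 g = 96.868 mg
ammonium chloride: C1V1 = C2V2 → 51.1 mM × 244 mL ÷ 2000 mM = 6.234 mL
sucrose: V = C2·V2/C1 = 2.61% ÷ 36.9% × 244 mL = 17.259 mL
ferrous sulfate heptahydrate: 63.8 mg/L × 0.244 L = 15.567 mg
magnesium chloride hexahydrate: 1.67 g/L × 0.244 L = 0.407 g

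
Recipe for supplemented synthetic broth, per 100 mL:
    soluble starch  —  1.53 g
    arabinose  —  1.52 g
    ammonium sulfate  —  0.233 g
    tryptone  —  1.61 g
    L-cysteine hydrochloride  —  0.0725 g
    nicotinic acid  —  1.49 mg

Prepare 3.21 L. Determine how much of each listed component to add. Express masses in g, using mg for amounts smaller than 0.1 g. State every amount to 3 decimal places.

soluble starch 49.113 g; arabinose 48.792 g; ammonium sulfate 7.479 g; tryptone 51.681 g; L-cysteine hydrochloride 2.327 g; nicotinic acid 47.829 mg

Ratio of target to recipe volume: 3210 / 100 = 32.1.
soluble starch: 1.53 g × (3210 mL / 100 mL) = 49.113 g
arabinose: 1.52 g × (3210 mL / 100 mL) = 48.792 g
ammonium sulfate: 0.233 g × (3210 mL / 100 mL) = 7.479 g
tryptone: 1.61 g × (3210 mL / 100 mL) = 51.681 g
L-cysteine hydrochloride: 0.0725 g × (3210 mL / 100 mL) = 2.327 g
nicotinic acid: 1.49 mg × (3210 mL / 100 mL) = 47.829 mg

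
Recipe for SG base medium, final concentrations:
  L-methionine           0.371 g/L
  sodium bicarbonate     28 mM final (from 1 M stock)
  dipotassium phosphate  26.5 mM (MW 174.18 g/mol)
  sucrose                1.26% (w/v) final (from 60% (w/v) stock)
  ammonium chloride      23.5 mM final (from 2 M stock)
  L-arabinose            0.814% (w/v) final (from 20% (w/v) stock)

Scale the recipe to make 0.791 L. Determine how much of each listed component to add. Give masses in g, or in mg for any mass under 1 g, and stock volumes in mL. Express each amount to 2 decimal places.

Scale factor relative to 1 L: 0.791.
L-methionine: 0.371 g/L × 0.791 L = 0.293461 g = 293.46 mg
sodium bicarbonate: V = C2·V2/C1 = 28 mM × 791 mL ÷ 1000 mM = 22.15 mL
dipotassium phosphate: 26.5 mmol/L × 174.18 g/mol × 0.791 L ÷ 1000 = 3.65 g
sucrose: C1V1 = C2V2 → 1.26% ÷ 60% × 791 mL = 16.61 mL
ammonium chloride: V = C2·V2/C1 = 23.5 mM × 791 mL ÷ 2000 mM = 9.29 mL
L-arabinose: V = C2·V2/C1 = 0.814% ÷ 20% × 791 mL = 32.19 mL

L-methionine 293.46 mg; sodium bicarbonate 22.15 mL; dipotassium phosphate 3.65 g; sucrose 16.61 mL; ammonium chloride 9.29 mL; L-arabinose 32.19 mL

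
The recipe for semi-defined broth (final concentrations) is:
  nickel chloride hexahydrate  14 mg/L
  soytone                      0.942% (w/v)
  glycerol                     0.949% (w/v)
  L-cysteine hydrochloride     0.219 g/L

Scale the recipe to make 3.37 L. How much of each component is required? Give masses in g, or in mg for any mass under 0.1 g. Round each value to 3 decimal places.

Working volume: 3.37 L.
nickel chloride hexahydrate: 14 mg/L × 3.37 L = 47.180 mg
soytone: 0.942% w/v = 9.42 g/L → 9.42 × 3.37 L = 31.745 g
glycerol: 0.949 g per 100 mL × 3370 mL ÷ 100 = 31.981 g
L-cysteine hydrochloride: 0.219 g/L × 3.37 L = 0.738 g

nickel chloride hexahydrate 47.180 mg; soytone 31.745 g; glycerol 31.981 g; L-cysteine hydrochloride 0.738 g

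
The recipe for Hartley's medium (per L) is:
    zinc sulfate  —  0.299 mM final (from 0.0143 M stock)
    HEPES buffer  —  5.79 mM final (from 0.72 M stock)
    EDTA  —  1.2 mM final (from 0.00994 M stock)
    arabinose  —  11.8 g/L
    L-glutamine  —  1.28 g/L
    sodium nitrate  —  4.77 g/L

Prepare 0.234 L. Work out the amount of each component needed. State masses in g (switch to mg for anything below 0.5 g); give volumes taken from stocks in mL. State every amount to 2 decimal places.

Scale factor relative to 1 L: 0.234.
zinc sulfate: dilute stock: 0.299 mM × 234 mL ÷ 14.3 mM = 4.89 mL
HEPES buffer: C1V1 = C2V2 → 5.79 mM × 234 mL ÷ 720 mM = 1.88 mL
EDTA: C1V1 = C2V2 → 1.2 mM × 234 mL ÷ 9.94 mM = 28.25 mL
arabinose: 11.8 g/L × 0.234 L = 2.76 g
L-glutamine: 1.28 g/L × 0.234 L = 0.29952 g = 299.52 mg
sodium nitrate: 4.77 g/L × 0.234 L = 1.12 g

zinc sulfate 4.89 mL; HEPES buffer 1.88 mL; EDTA 28.25 mL; arabinose 2.76 g; L-glutamine 299.52 mg; sodium nitrate 1.12 g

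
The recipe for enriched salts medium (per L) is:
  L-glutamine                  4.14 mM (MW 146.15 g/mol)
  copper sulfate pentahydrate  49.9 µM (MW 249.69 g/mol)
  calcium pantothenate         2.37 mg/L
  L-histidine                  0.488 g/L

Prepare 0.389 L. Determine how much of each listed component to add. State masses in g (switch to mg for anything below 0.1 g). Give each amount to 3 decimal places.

L-glutamine 0.235 g; copper sulfate pentahydrate 4.847 mg; calcium pantothenate 0.922 mg; L-histidine 0.190 g

Working volume: 0.389 L.
L-glutamine: 4.14 mmol/L × 146.15 g/mol × 0.389 L ÷ 1000 = 0.235 g
copper sulfate pentahydrate: 49.9 µmol/L × 249.69 g/mol × 0.389 L ÷ 1000 = 4.847 mg
calcium pantothenate: 2.37 mg/L × 0.389 L = 0.922 mg
L-histidine: 0.488 g/L × 0.389 L = 0.190 g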